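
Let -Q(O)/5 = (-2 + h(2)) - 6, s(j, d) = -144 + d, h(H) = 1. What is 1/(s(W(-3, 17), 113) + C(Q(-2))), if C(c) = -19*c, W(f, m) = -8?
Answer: -1/696 ≈ -0.0014368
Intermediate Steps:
Q(O) = 35 (Q(O) = -5*((-2 + 1) - 6) = -5*(-1 - 6) = -5*(-7) = 35)
1/(s(W(-3, 17), 113) + C(Q(-2))) = 1/((-144 + 113) - 19*35) = 1/(-31 - 665) = 1/(-696) = -1/696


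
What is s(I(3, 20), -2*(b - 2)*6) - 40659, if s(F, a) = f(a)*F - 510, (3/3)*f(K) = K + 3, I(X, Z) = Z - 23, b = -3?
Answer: -41358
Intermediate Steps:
I(X, Z) = -23 + Z
f(K) = 3 + K (f(K) = K + 3 = 3 + K)
s(F, a) = -510 + F*(3 + a) (s(F, a) = (3 + a)*F - 510 = F*(3 + a) - 510 = -510 + F*(3 + a))
s(I(3, 20), -2*(b - 2)*6) - 40659 = (-510 + (-23 + 20)*(3 - 2*(-3 - 2)*6)) - 40659 = (-510 - 3*(3 - 2*(-5)*6)) - 40659 = (-510 - 3*(3 + 10*6)) - 40659 = (-510 - 3*(3 + 60)) - 40659 = (-510 - 3*63) - 40659 = (-510 - 189) - 40659 = -699 - 40659 = -41358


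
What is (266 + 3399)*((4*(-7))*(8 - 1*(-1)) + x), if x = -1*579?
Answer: -3045615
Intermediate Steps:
x = -579
(266 + 3399)*((4*(-7))*(8 - 1*(-1)) + x) = (266 + 3399)*((4*(-7))*(8 - 1*(-1)) - 579) = 3665*(-28*(8 + 1) - 579) = 3665*(-28*9 - 579) = 3665*(-252 - 579) = 3665*(-831) = -3045615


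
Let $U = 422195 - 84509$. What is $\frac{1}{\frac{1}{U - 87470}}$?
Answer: $250216$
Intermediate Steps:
$U = 337686$ ($U = 422195 - 84509 = 337686$)
$\frac{1}{\frac{1}{U - 87470}} = \frac{1}{\frac{1}{337686 - 87470}} = \frac{1}{\frac{1}{250216}} = 250216$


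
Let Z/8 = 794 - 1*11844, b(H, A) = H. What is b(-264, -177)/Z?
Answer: 33/11050 ≈ 0.0029864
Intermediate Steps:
Z = -88400 (Z = 8*(794 - 1*11844) = 8*(794 - 11844) = 8*(-11050) = -88400)
b(-264, -177)/Z = -264/(-88400) = -264*(-1/88400) = 33/11050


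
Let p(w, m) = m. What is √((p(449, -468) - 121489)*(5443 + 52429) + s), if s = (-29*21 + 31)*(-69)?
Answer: I*√7057855622 ≈ 84011.0*I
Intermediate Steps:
s = 39882 (s = (-609 + 31)*(-69) = -578*(-69) = 39882)
√((p(449, -468) - 121489)*(5443 + 52429) + s) = √((-468 - 121489)*(5443 + 52429) + 39882) = √(-121957*57872 + 39882) = √(-7057895504 + 39882) = √(-7057855622) = I*√7057855622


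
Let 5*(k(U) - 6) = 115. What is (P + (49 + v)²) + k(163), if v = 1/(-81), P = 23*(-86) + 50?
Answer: 3285685/6561 ≈ 500.79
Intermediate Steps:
k(U) = 29 (k(U) = 6 + (⅕)*115 = 6 + 23 = 29)
P = -1928 (P = -1978 + 50 = -1928)
v = -1/81 ≈ -0.012346
(P + (49 + v)²) + k(163) = (-1928 + (49 - 1/81)²) + 29 = (-1928 + (3968/81)²) + 29 = (-1928 + 15745024/6561) + 29 = 3095416/6561 + 29 = 3285685/6561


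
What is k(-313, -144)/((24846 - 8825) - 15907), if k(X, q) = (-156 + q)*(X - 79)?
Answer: 19600/19 ≈ 1031.6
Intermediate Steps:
k(X, q) = (-156 + q)*(-79 + X)
k(-313, -144)/((24846 - 8825) - 15907) = (12324 - 156*(-313) - 79*(-144) - 313*(-144))/((24846 - 8825) - 15907) = (12324 + 48828 + 11376 + 45072)/(16021 - 15907) = 117600/114 = 117600*(1/114) = 19600/19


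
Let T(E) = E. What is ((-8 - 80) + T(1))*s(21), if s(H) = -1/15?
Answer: 29/5 ≈ 5.8000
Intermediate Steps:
s(H) = -1/15 (s(H) = -1*1/15 = -1/15)
((-8 - 80) + T(1))*s(21) = ((-8 - 80) + 1)*(-1/15) = (-88 + 1)*(-1/15) = -87*(-1/15) = 29/5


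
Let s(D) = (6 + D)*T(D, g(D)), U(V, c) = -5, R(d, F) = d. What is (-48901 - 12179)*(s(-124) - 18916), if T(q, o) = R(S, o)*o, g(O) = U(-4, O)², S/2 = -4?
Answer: -286098720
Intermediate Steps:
S = -8 (S = 2*(-4) = -8)
g(O) = 25 (g(O) = (-5)² = 25)
T(q, o) = -8*o
s(D) = -1200 - 200*D (s(D) = (6 + D)*(-8*25) = (6 + D)*(-200) = -1200 - 200*D)
(-48901 - 12179)*(s(-124) - 18916) = (-48901 - 12179)*((-1200 - 200*(-124)) - 18916) = -61080*((-1200 + 24800) - 18916) = -61080*(23600 - 18916) = -61080*4684 = -286098720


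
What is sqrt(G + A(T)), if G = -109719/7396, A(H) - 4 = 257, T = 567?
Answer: 117*sqrt(133)/86 ≈ 15.690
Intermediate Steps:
A(H) = 261 (A(H) = 4 + 257 = 261)
G = -109719/7396 (G = -109719*1/7396 = -109719/7396 ≈ -14.835)
sqrt(G + A(T)) = sqrt(-109719/7396 + 261) = sqrt(1820637/7396) = 117*sqrt(133)/86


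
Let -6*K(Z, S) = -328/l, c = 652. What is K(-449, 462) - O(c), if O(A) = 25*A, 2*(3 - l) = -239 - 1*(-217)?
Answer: -342218/21 ≈ -16296.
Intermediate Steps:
l = 14 (l = 3 - (-239 - 1*(-217))/2 = 3 - (-239 + 217)/2 = 3 - ½*(-22) = 3 + 11 = 14)
K(Z, S) = 82/21 (K(Z, S) = -(-164)/(3*14) = -⅙*(-164/7) = 82/21)
K(-449, 462) - O(c) = 82/21 - 25*652 = 82/21 - 1*16300 = 82/21 - 16300 = -342218/21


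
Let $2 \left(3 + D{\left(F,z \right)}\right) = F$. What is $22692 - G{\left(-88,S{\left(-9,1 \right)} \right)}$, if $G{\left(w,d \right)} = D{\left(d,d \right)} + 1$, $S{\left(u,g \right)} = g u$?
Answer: $\frac{45397}{2} \approx 22699.0$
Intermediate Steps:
$D{\left(F,z \right)} = -3 + \frac{F}{2}$
$G{\left(w,d \right)} = -2 + \frac{d}{2}$ ($G{\left(w,d \right)} = \left(-3 + \frac{d}{2}\right) + 1 = -2 + \frac{d}{2}$)
$22692 - G{\left(-88,S{\left(-9,1 \right)} \right)} = 22692 - \left(-2 + \frac{1 \left(-9\right)}{2}\right) = 22692 - \left(-2 + \frac{1}{2} \left(-9\right)\right) = 22692 - \left(-2 - \frac{9}{2}\right) = 22692 - - \frac{13}{2} = 22692 + \frac{13}{2} = \frac{45397}{2}$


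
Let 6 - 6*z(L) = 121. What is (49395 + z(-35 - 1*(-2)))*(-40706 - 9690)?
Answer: -7465033490/3 ≈ -2.4883e+9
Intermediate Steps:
z(L) = -115/6 (z(L) = 1 - ⅙*121 = 1 - 121/6 = -115/6)
(49395 + z(-35 - 1*(-2)))*(-40706 - 9690) = (49395 - 115/6)*(-40706 - 9690) = (296255/6)*(-50396) = -7465033490/3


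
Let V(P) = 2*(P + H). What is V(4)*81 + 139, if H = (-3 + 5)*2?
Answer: 1435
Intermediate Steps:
H = 4 (H = 2*2 = 4)
V(P) = 8 + 2*P (V(P) = 2*(P + 4) = 2*(4 + P) = 8 + 2*P)
V(4)*81 + 139 = (8 + 2*4)*81 + 139 = (8 + 8)*81 + 139 = 16*81 + 139 = 1296 + 139 = 1435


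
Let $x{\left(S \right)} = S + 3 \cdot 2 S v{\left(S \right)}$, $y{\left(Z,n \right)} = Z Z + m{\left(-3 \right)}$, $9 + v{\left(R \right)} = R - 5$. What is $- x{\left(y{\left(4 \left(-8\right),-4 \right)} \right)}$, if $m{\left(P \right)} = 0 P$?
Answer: $-6206464$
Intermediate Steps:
$v{\left(R \right)} = -14 + R$ ($v{\left(R \right)} = -9 + \left(R - 5\right) = -9 + \left(-5 + R\right) = -14 + R$)
$m{\left(P \right)} = 0$
$y{\left(Z,n \right)} = Z^{2}$ ($y{\left(Z,n \right)} = Z Z + 0 = Z^{2} + 0 = Z^{2}$)
$x{\left(S \right)} = S + 6 S \left(-14 + S\right)$ ($x{\left(S \right)} = S + 3 \cdot 2 S \left(-14 + S\right) = S + 6 S \left(-14 + S\right)$)
$- x{\left(y{\left(4 \left(-8\right),-4 \right)} \right)} = - \left(4 \left(-8\right)\right)^{2} \left(-83 + 6 \left(4 \left(-8\right)\right)^{2}\right) = - \left(-32\right)^{2} \left(-83 + 6 \left(-32\right)^{2}\right) = - 1024 \left(-83 + 6 \cdot 1024\right) = - 1024 \left(-83 + 6144\right) = - 1024 \cdot 6061 = \left(-1\right) 6206464 = -6206464$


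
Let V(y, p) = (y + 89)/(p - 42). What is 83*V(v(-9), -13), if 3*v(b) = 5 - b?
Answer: -23323/165 ≈ -141.35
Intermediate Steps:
v(b) = 5/3 - b/3 (v(b) = (5 - b)/3 = 5/3 - b/3)
V(y, p) = (89 + y)/(-42 + p)
83*V(v(-9), -13) = 83*((89 + (5/3 - 1/3*(-9)))/(-42 - 13)) = 83*((89 + (5/3 + 3))/(-55)) = 83*(-(89 + 14/3)/55) = 83*(-1/55*281/3) = 83*(-281/165) = -23323/165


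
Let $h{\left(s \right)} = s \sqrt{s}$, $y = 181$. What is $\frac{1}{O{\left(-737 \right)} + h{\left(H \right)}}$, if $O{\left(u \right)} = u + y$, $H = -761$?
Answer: $\frac{i}{- 556 i + 761 \sqrt{761}} \approx -1.2607 \cdot 10^{-6} + 4.7601 \cdot 10^{-5} i$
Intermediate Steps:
$O{\left(u \right)} = 181 + u$ ($O{\left(u \right)} = u + 181 = 181 + u$)
$h{\left(s \right)} = s^{\frac{3}{2}}$
$\frac{1}{O{\left(-737 \right)} + h{\left(H \right)}} = \frac{1}{\left(181 - 737\right) + \left(-761\right)^{\frac{3}{2}}} = \frac{1}{-556 - 761 i \sqrt{761}}$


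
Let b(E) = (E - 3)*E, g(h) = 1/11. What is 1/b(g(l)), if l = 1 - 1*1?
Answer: -121/32 ≈ -3.7813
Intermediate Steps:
l = 0 (l = 1 - 1 = 0)
g(h) = 1/11
b(E) = E*(-3 + E) (b(E) = (-3 + E)*E = E*(-3 + E))
1/b(g(l)) = 1/((-3 + 1/11)/11) = 1/((1/11)*(-32/11)) = 1/(-32/121) = -121/32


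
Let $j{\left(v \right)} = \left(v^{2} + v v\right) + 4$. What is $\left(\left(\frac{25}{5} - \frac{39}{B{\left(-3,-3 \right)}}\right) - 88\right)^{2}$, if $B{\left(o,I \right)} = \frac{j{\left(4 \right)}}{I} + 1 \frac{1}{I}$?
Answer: $\frac{8726116}{1369} \approx 6374.1$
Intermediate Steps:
$j{\left(v \right)} = 4 + 2 v^{2}$ ($j{\left(v \right)} = \left(v^{2} + v^{2}\right) + 4 = 2 v^{2} + 4 = 4 + 2 v^{2}$)
$B{\left(o,I \right)} = \frac{37}{I}$ ($B{\left(o,I \right)} = \frac{4 + 2 \cdot 4^{2}}{I} + 1 \frac{1}{I} = \frac{4 + 2 \cdot 16}{I} + \frac{1}{I} = \frac{4 + 32}{I} + \frac{1}{I} = \frac{36}{I} + \frac{1}{I} = \frac{37}{I}$)
$\left(\left(\frac{25}{5} - \frac{39}{B{\left(-3,-3 \right)}}\right) - 88\right)^{2} = \left(\left(\frac{25}{5} - \frac{39}{37 \frac{1}{-3}}\right) - 88\right)^{2} = \left(\left(25 \cdot \frac{1}{5} - \frac{39}{37 \left(- \frac{1}{3}\right)}\right) - 88\right)^{2} = \left(\left(5 - \frac{39}{- \frac{37}{3}}\right) - 88\right)^{2} = \left(\left(5 - - \frac{117}{37}\right) - 88\right)^{2} = \left(\left(5 + \frac{117}{37}\right) - 88\right)^{2} = \left(\frac{302}{37} - 88\right)^{2} = \left(- \frac{2954}{37}\right)^{2} = \frac{8726116}{1369}$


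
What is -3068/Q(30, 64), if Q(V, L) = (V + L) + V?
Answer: -767/31 ≈ -24.742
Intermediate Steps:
Q(V, L) = L + 2*V (Q(V, L) = (L + V) + V = L + 2*V)
-3068/Q(30, 64) = -3068/(64 + 2*30) = -3068/(64 + 60) = -3068/124 = -3068*1/124 = -767/31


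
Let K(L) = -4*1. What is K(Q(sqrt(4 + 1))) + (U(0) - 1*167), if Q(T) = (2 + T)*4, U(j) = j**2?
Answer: -171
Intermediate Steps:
Q(T) = 8 + 4*T
K(L) = -4
K(Q(sqrt(4 + 1))) + (U(0) - 1*167) = -4 + (0**2 - 1*167) = -4 + (0 - 167) = -4 - 167 = -171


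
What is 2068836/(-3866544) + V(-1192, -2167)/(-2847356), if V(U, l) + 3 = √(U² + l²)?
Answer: -5578315339/10425593994 - √6116753/2847356 ≈ -0.53593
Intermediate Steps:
V(U, l) = -3 + √(U² + l²)
2068836/(-3866544) + V(-1192, -2167)/(-2847356) = 2068836/(-3866544) + (-3 + √((-1192)² + (-2167)²))/(-2847356) = 2068836*(-1/3866544) + (-3 + √(1420864 + 4695889))*(-1/2847356) = -15673/29292 + (-3 + √6116753)*(-1/2847356) = -15673/29292 + (3/2847356 - √6116753/2847356) = -5578315339/10425593994 - √6116753/2847356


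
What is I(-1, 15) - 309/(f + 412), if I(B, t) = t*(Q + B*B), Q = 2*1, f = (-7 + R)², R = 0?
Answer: 20436/461 ≈ 44.330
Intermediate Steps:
f = 49 (f = (-7 + 0)² = (-7)² = 49)
Q = 2
I(B, t) = t*(2 + B²) (I(B, t) = t*(2 + B*B) = t*(2 + B²))
I(-1, 15) - 309/(f + 412) = 15*(2 + (-1)²) - 309/(49 + 412) = 15*(2 + 1) - 309/461 = 15*3 - 309*1/461 = 45 - 309/461 = 20436/461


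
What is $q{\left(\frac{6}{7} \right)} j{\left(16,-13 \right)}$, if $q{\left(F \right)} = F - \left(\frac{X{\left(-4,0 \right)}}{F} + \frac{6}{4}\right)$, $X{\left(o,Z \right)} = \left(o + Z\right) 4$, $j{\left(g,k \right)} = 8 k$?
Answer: $- \frac{39364}{21} \approx -1874.5$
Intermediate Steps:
$X{\left(o,Z \right)} = 4 Z + 4 o$ ($X{\left(o,Z \right)} = \left(Z + o\right) 4 = 4 Z + 4 o$)
$q{\left(F \right)} = - \frac{3}{2} + F + \frac{16}{F}$ ($q{\left(F \right)} = F - \left(\frac{4 \cdot 0 + 4 \left(-4\right)}{F} + \frac{6}{4}\right) = F - \left(\frac{0 - 16}{F} + 6 \cdot \frac{1}{4}\right) = F - \left(- \frac{16}{F} + \frac{3}{2}\right) = F - \left(\frac{3}{2} - \frac{16}{F}\right) = - \frac{3}{2} + F + \frac{16}{F}$)
$q{\left(\frac{6}{7} \right)} j{\left(16,-13 \right)} = \left(- \frac{3}{2} + \frac{6}{7} + \frac{16}{6 \cdot \frac{1}{7}}\right) 8 \left(-13\right) = \left(- \frac{3}{2} + 6 \cdot \frac{1}{7} + \frac{16}{6 \cdot \frac{1}{7}}\right) \left(-104\right) = \left(- \frac{3}{2} + \frac{6}{7} + \frac{16}{\frac{6}{7}}\right) \left(-104\right) = \left(- \frac{3}{2} + \frac{6}{7} + 16 \cdot \frac{7}{6}\right) \left(-104\right) = \left(- \frac{3}{2} + \frac{6}{7} + \frac{56}{3}\right) \left(-104\right) = \frac{757}{42} \left(-104\right) = - \frac{39364}{21}$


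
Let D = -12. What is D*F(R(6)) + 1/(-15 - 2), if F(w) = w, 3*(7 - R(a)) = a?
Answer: -1021/17 ≈ -60.059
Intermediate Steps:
R(a) = 7 - a/3
D*F(R(6)) + 1/(-15 - 2) = -12*(7 - 1/3*6) + 1/(-15 - 2) = -12*(7 - 2) + 1/(-17) = -12*5 - 1/17 = -60 - 1/17 = -1021/17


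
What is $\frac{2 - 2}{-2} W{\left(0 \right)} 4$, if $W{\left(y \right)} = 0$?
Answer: $0$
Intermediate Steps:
$\frac{2 - 2}{-2} W{\left(0 \right)} 4 = \frac{2 - 2}{-2} \cdot 0 \cdot 4 = \left(2 - 2\right) \left(- \frac{1}{2}\right) 0 \cdot 4 = 0 \left(- \frac{1}{2}\right) 0 \cdot 4 = 0 \cdot 0 \cdot 4 = 0 \cdot 4 = 0$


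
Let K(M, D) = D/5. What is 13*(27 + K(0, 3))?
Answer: 1794/5 ≈ 358.80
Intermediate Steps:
K(M, D) = D/5 (K(M, D) = D*(⅕) = D/5)
13*(27 + K(0, 3)) = 13*(27 + (⅕)*3) = 13*(27 + ⅗) = 13*(138/5) = 1794/5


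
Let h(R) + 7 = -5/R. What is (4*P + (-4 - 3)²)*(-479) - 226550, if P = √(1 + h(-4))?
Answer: -250021 - 958*I*√19 ≈ -2.5002e+5 - 4175.8*I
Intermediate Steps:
h(R) = -7 - 5/R
P = I*√19/2 (P = √(1 + (-7 - 5/(-4))) = √(1 + (-7 - 5*(-¼))) = √(1 + (-7 + 5/4)) = √(1 - 23/4) = √(-19/4) = I*√19/2 ≈ 2.1795*I)
(4*P + (-4 - 3)²)*(-479) - 226550 = (4*(I*√19/2) + (-4 - 3)²)*(-479) - 226550 = (2*I*√19 + (-7)²)*(-479) - 226550 = (2*I*√19 + 49)*(-479) - 226550 = (49 + 2*I*√19)*(-479) - 226550 = (-23471 - 958*I*√19) - 226550 = -250021 - 958*I*√19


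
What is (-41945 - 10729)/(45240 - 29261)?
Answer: -52674/15979 ≈ -3.2965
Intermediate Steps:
(-41945 - 10729)/(45240 - 29261) = -52674/15979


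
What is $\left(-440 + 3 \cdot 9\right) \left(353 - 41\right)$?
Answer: $-128856$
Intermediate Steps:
$\left(-440 + 3 \cdot 9\right) \left(353 - 41\right) = \left(-440 + 27\right) \left(353 + \left(-244 + 203\right)\right) = - 413 \left(353 - 41\right) = \left(-413\right) 312 = -128856$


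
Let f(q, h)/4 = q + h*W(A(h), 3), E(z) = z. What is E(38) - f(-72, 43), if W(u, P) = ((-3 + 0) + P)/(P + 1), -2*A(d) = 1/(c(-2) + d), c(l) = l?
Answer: 326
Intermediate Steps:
A(d) = -1/(2*(-2 + d))
W(u, P) = (-3 + P)/(1 + P)
f(q, h) = 4*q (f(q, h) = 4*(q + h*((-3 + 3)/(1 + 3))) = 4*(q + h*(0/4)) = 4*(q + h*((¼)*0)) = 4*(q + h*0) = 4*(q + 0) = 4*q)
E(38) - f(-72, 43) = 38 - 4*(-72) = 38 - 1*(-288) = 38 + 288 = 326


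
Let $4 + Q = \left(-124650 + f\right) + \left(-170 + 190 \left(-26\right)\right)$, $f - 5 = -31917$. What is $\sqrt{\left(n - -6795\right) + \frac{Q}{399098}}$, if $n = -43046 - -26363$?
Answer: $\frac{5 i \sqrt{15750173886846}}{199549} \approx 99.44 i$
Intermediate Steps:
$f = -31912$ ($f = 5 - 31917 = -31912$)
$n = -16683$ ($n = -43046 + 26363 = -16683$)
$Q = -161676$ ($Q = -4 + \left(\left(-124650 - 31912\right) + \left(-170 + 190 \left(-26\right)\right)\right) = -4 - 161672 = -161676$)
$\sqrt{\left(n - -6795\right) + \frac{Q}{399098}} = \sqrt{\left(-16683 - -6795\right) - \frac{161676}{399098}} = \sqrt{\left(-16683 + 6795\right) - \frac{80838}{199549}} = \sqrt{-9888 - \frac{80838}{199549}} = \sqrt{- \frac{1973221350}{199549}} = \frac{5 i \sqrt{15750173886846}}{199549}$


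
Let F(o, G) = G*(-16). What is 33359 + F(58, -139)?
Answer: 35583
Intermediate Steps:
F(o, G) = -16*G
33359 + F(58, -139) = 33359 - 16*(-139) = 33359 + 2224 = 35583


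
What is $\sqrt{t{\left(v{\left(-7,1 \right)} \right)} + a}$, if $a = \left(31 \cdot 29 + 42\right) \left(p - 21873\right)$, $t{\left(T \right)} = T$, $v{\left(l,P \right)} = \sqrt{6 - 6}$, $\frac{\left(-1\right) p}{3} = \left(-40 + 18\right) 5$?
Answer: $i \sqrt{20271963} \approx 4502.4 i$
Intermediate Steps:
$p = 330$ ($p = - 3 \left(-40 + 18\right) 5 = - 3 \left(\left(-22\right) 5\right) = \left(-3\right) \left(-110\right) = 330$)
$v{\left(l,P \right)} = 0$ ($v{\left(l,P \right)} = \sqrt{0} = 0$)
$a = -20271963$ ($a = \left(31 \cdot 29 + 42\right) \left(330 - 21873\right) = \left(899 + 42\right) \left(-21543\right) = 941 \left(-21543\right) = -20271963$)
$\sqrt{t{\left(v{\left(-7,1 \right)} \right)} + a} = \sqrt{0 - 20271963} = \sqrt{-20271963} = i \sqrt{20271963}$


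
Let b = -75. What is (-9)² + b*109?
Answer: -8094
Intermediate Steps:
(-9)² + b*109 = (-9)² - 75*109 = 81 - 8175 = -8094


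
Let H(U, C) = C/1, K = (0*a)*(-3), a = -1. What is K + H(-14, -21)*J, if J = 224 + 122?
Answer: -7266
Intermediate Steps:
J = 346
K = 0 (K = (0*(-1))*(-3) = 0*(-3) = 0)
H(U, C) = C (H(U, C) = C*1 = C)
K + H(-14, -21)*J = 0 - 21*346 = 0 - 7266 = -7266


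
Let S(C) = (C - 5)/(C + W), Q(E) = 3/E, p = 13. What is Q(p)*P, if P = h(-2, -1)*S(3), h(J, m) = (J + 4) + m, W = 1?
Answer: -3/26 ≈ -0.11538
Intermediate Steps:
h(J, m) = 4 + J + m (h(J, m) = (4 + J) + m = 4 + J + m)
S(C) = (-5 + C)/(1 + C) (S(C) = (C - 5)/(C + 1) = (-5 + C)/(1 + C))
P = -1/2 (P = (4 - 2 - 1)*((-5 + 3)/(1 + 3)) = 1*(-2/4) = 1*((1/4)*(-2)) = 1*(-1/2) = -1/2 ≈ -0.50000)
Q(p)*P = (3/13)*(-1/2) = -3/26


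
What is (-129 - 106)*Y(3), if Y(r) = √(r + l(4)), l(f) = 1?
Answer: -470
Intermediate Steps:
Y(r) = √(1 + r) (Y(r) = √(r + 1) = √(1 + r))
(-129 - 106)*Y(3) = (-129 - 106)*√(1 + 3) = -235*√4 = -235*2 = -470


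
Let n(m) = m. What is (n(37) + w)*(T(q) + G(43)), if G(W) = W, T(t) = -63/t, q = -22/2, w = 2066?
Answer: 1127208/11 ≈ 1.0247e+5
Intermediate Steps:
q = -11 (q = -22*1/2 = -11)
(n(37) + w)*(T(q) + G(43)) = (37 + 2066)*(-63/(-11) + 43) = 2103*(-63*(-1/11) + 43) = 2103*(63/11 + 43) = 2103*(536/11) = 1127208/11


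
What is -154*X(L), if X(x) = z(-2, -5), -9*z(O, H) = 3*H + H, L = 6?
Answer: -3080/9 ≈ -342.22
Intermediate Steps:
z(O, H) = -4*H/9 (z(O, H) = -(3*H + H)/9 = -4*H/9)
X(x) = 20/9 (X(x) = -4/9*(-5) = 20/9)
-154*X(L) = -154*20/9 = -3080/9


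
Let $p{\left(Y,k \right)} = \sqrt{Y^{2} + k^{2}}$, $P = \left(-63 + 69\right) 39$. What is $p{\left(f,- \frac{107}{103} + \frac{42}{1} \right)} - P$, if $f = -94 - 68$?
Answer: $-234 + \frac{\sqrt{296222557}}{103} \approx -66.902$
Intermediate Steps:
$f = -162$
$P = 234$ ($P = 6 \cdot 39 = 234$)
$p{\left(f,- \frac{107}{103} + \frac{42}{1} \right)} - P = \sqrt{\left(-162\right)^{2} + \left(- \frac{107}{103} + \frac{42}{1}\right)^{2}} - 234 = \sqrt{26244 + \left(\left(-107\right) \frac{1}{103} + 42 \cdot 1\right)^{2}} - 234 = \sqrt{26244 + \left(- \frac{107}{103} + 42\right)^{2}} - 234 = \sqrt{26244 + \left(\frac{4219}{103}\right)^{2}} - 234 = \sqrt{26244 + \frac{17799961}{10609}} - 234 = \sqrt{\frac{296222557}{10609}} - 234 = \frac{\sqrt{296222557}}{103} - 234 = -234 + \frac{\sqrt{296222557}}{103}$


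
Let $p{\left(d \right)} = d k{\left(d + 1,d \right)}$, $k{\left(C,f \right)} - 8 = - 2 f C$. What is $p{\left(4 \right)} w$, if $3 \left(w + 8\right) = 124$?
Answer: $- \frac{12800}{3} \approx -4266.7$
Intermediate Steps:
$w = \frac{100}{3}$ ($w = -8 + \frac{1}{3} \cdot 124 = -8 + \frac{124}{3} = \frac{100}{3} \approx 33.333$)
$k{\left(C,f \right)} = 8 - 2 C f$ ($k{\left(C,f \right)} = 8 + - 2 f C = 8 - 2 C f$)
$p{\left(d \right)} = d \left(8 - 2 d \left(1 + d\right)\right)$ ($p{\left(d \right)} = d \left(8 - 2 \left(d + 1\right) d\right) = d \left(8 - 2 \left(1 + d\right) d\right) = d \left(8 - 2 d \left(1 + d\right)\right)$)
$p{\left(4 \right)} w = 2 \cdot 4 \left(4 - 4 - 4^{2}\right) \frac{100}{3} = 2 \cdot 4 \left(4 - 4 - 16\right) \frac{100}{3} = 2 \cdot 4 \left(-16\right) \frac{100}{3} = \left(-128\right) \frac{100}{3} = - \frac{12800}{3}$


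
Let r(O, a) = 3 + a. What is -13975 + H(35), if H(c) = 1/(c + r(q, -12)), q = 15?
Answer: -363349/26 ≈ -13975.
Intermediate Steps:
H(c) = 1/(-9 + c) (H(c) = 1/(c + (3 - 12)) = 1/(c - 9) = 1/(-9 + c))
-13975 + H(35) = -13975 + 1/(-9 + 35) = -13975 + 1/26 = -363349/26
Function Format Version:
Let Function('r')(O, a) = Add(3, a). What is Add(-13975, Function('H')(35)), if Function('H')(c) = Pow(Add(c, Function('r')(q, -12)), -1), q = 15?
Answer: Rational(-363349, 26) ≈ -13975.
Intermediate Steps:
Function('H')(c) = Pow(Add(-9, c), -1) (Function('H')(c) = Pow(Add(c, Add(3, -12)), -1) = Pow(Add(c, -9), -1) = Pow(Add(-9, c), -1))
Add(-13975, Function('H')(35)) = Add(-13975, Pow(Add(-9, 35), -1)) = Add(-13975, Pow(26, -1)) = Add(-13975, Rational(1, 26)) = Rational(-363349, 26)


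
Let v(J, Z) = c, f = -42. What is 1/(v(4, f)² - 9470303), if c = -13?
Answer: -1/9470134 ≈ -1.0560e-7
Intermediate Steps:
v(J, Z) = -13
1/(v(4, f)² - 9470303) = 1/((-13)² - 9470303) = 1/(169 - 9470303) = 1/(-9470134) = -1/9470134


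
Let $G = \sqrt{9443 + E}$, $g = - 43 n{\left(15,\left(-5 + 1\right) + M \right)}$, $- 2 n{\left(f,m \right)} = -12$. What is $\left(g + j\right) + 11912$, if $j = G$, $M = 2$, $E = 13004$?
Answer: $11654 + \sqrt{22447} \approx 11804.0$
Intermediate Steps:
$n{\left(f,m \right)} = 6$ ($n{\left(f,m \right)} = \left(- \frac{1}{2}\right) \left(-12\right) = 6$)
$g = -258$ ($g = \left(-43\right) 6 = -258$)
$G = \sqrt{22447}$ ($G = \sqrt{9443 + 13004} = \sqrt{22447} \approx 149.82$)
$j = \sqrt{22447} \approx 149.82$
$\left(g + j\right) + 11912 = \left(-258 + \sqrt{22447}\right) + 11912 = 11654 + \sqrt{22447}$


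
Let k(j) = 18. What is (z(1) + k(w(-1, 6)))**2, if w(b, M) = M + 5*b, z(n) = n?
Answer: 361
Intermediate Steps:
(z(1) + k(w(-1, 6)))**2 = (1 + 18)**2 = 19**2 = 361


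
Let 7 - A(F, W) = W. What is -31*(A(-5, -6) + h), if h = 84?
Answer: -3007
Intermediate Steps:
A(F, W) = 7 - W
-31*(A(-5, -6) + h) = -31*((7 - 1*(-6)) + 84) = -31*((7 + 6) + 84) = -31*(13 + 84) = -31*97 = -3007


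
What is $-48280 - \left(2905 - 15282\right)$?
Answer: $-35903$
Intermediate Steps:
$-48280 - \left(2905 - 15282\right) = -48280 - -12377 = -48280 + 12377 = -35903$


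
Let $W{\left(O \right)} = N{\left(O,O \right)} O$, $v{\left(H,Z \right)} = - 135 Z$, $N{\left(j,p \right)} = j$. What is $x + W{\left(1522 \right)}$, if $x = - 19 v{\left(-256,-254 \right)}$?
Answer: $1664974$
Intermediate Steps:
$W{\left(O \right)} = O^{2}$ ($W{\left(O \right)} = O O = O^{2}$)
$x = -651510$ ($x = - 19 \left(\left(-135\right) \left(-254\right)\right) = \left(-19\right) 34290 = -651510$)
$x + W{\left(1522 \right)} = -651510 + 1522^{2} = -651510 + 2316484 = 1664974$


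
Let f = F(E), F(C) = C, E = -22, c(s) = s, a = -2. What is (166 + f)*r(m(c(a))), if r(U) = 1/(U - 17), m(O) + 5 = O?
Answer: -6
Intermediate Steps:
m(O) = -5 + O
r(U) = 1/(-17 + U)
f = -22
(166 + f)*r(m(c(a))) = (166 - 22)/(-17 + (-5 - 2)) = 144/(-17 - 7) = 144/(-24) = 144*(-1/24) = -6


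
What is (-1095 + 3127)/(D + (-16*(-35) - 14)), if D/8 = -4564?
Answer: -1016/17983 ≈ -0.056498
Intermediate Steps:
D = -36512 (D = 8*(-4564) = -36512)
(-1095 + 3127)/(D + (-16*(-35) - 14)) = (-1095 + 3127)/(-36512 + (-16*(-35) - 14)) = 2032/(-36512 + (560 - 14)) = 2032/(-36512 + 546) = 2032/(-35966) = 2032*(-1/35966) = -1016/17983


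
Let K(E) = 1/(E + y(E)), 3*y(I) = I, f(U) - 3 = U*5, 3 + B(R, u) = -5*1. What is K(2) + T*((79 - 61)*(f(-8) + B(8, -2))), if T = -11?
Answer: 71283/8 ≈ 8910.4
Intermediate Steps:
B(R, u) = -8 (B(R, u) = -3 - 5*1 = -3 - 5 = -8)
f(U) = 3 + 5*U (f(U) = 3 + U*5 = 3 + 5*U)
y(I) = I/3
K(E) = 3/(4*E) (K(E) = 1/(E + E/3) = 1/(4*E/3) = 3/(4*E))
K(2) + T*((79 - 61)*(f(-8) + B(8, -2))) = (¾)/2 - 11*(79 - 61)*((3 + 5*(-8)) - 8) = (¾)*(½) - 198*((3 - 40) - 8) = 3/8 - 198*(-37 - 8) = 3/8 - 198*(-45) = 3/8 - 11*(-810) = 3/8 + 8910 = 71283/8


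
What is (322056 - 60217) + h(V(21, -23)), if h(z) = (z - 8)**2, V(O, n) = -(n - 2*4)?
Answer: 262368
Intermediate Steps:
V(O, n) = 8 - n (V(O, n) = -(n - 8) = -(-8 + n) = 8 - n)
h(z) = (-8 + z)**2
(322056 - 60217) + h(V(21, -23)) = (322056 - 60217) + (-8 + (8 - 1*(-23)))**2 = 261839 + (-8 + (8 + 23))**2 = 261839 + (-8 + 31)**2 = 261839 + 23**2 = 261839 + 529 = 262368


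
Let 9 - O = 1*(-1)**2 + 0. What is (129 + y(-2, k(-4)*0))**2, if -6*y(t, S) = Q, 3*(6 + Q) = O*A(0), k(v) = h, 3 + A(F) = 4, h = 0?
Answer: 1359556/81 ≈ 16785.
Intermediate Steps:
A(F) = 1 (A(F) = -3 + 4 = 1)
O = 8 (O = 9 - (1*(-1)**2 + 0) = 9 - (1*1 + 0) = 9 - (1 + 0) = 9 - 1*1 = 9 - 1 = 8)
k(v) = 0
Q = -10/3 (Q = -6 + (8*1)/3 = -6 + (1/3)*8 = -6 + 8/3 = -10/3 ≈ -3.3333)
y(t, S) = 5/9 (y(t, S) = -1/6*(-10/3) = 5/9)
(129 + y(-2, k(-4)*0))**2 = (129 + 5/9)**2 = (1166/9)**2 = 1359556/81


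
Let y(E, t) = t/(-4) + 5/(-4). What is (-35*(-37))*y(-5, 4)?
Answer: -11655/4 ≈ -2913.8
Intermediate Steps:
y(E, t) = -5/4 - t/4 (y(E, t) = t*(-¼) + 5*(-¼) = -t/4 - 5/4 = -5/4 - t/4)
(-35*(-37))*y(-5, 4) = (-35*(-37))*(-5/4 - ¼*4) = 1295*(-5/4 - 1) = 1295*(-9/4) = -11655/4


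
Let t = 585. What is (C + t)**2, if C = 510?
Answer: 1199025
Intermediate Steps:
(C + t)**2 = (510 + 585)**2 = 1095**2 = 1199025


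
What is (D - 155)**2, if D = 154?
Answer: 1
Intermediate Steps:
(D - 155)**2 = (154 - 155)**2 = (-1)**2 = 1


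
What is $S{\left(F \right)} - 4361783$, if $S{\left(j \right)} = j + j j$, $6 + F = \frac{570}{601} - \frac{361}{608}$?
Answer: $- \frac{1613282210911623}{369869824} \approx -4.3618 \cdot 10^{6}$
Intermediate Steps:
$F = - \frac{108571}{19232}$ ($F = -6 + \left(\frac{570}{601} - \frac{361}{608}\right) = -6 + \left(570 \cdot \frac{1}{601} - \frac{19}{32}\right) = -6 + \left(\frac{570}{601} - \frac{19}{32}\right) = -6 + \frac{6821}{19232} = - \frac{108571}{19232} \approx -5.6453$)
$S{\left(j \right)} = j + j^{2}$
$S{\left(F \right)} - 4361783 = - \frac{108571 \left(1 - \frac{108571}{19232}\right)}{19232} - 4361783 = \left(- \frac{108571}{19232}\right) \left(- \frac{89339}{19232}\right) - 4361783 = \frac{9699624569}{369869824} - 4361783 = - \frac{1613282210911623}{369869824}$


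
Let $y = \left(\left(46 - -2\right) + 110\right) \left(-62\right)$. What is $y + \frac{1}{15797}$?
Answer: $- \frac{154747411}{15797} \approx -9796.0$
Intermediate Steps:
$y = -9796$ ($y = \left(\left(46 + 2\right) + 110\right) \left(-62\right) = \left(48 + 110\right) \left(-62\right) = 158 \left(-62\right) = -9796$)
$y + \frac{1}{15797} = -9796 + \frac{1}{15797} = - \frac{154747411}{15797}$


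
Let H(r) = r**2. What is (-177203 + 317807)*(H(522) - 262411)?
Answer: 1416304092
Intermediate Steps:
(-177203 + 317807)*(H(522) - 262411) = (-177203 + 317807)*(522**2 - 262411) = 140604*(272484 - 262411) = 140604*10073 = 1416304092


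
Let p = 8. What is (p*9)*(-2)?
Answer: -144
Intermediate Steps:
(p*9)*(-2) = (8*9)*(-2) = 72*(-2) = -144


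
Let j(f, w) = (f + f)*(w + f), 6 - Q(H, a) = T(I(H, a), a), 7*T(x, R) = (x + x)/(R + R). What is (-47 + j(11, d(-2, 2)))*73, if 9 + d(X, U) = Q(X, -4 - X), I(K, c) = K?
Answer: 64313/7 ≈ 9187.6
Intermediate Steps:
T(x, R) = x/(7*R) (T(x, R) = ((x + x)/(R + R))/7 = ((2*x)/((2*R)))/7 = ((2*x)*(1/(2*R)))/7 = (x/R)/7 = x/(7*R))
Q(H, a) = 6 - H/(7*a)
d(X, U) = -3 - X/(7*(-4 - X)) (d(X, U) = -9 + (6 - X/(7*(-4 - X))) = -3 - X/(7*(-4 - X)))
j(f, w) = 2*f*(f + w) (j(f, w) = (2*f)*(f + w) = 2*f*(f + w))
(-47 + j(11, d(-2, 2)))*73 = (-47 + 2*11*(11 + 4*(-21 - 5*(-2))/(7*(4 - 2))))*73 = (-47 + 2*11*(11 + (4/7)*(-21 + 10)/2))*73 = (-47 + 2*11*(11 + (4/7)*(½)*(-11)))*73 = (-47 + 2*11*(11 - 22/7))*73 = (-47 + 2*11*(55/7))*73 = (-47 + 1210/7)*73 = (881/7)*73 = 64313/7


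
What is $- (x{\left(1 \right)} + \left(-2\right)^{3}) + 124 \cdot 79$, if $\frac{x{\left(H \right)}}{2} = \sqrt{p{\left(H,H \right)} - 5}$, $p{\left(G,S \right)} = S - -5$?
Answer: $9802$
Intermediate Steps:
$p{\left(G,S \right)} = 5 + S$ ($p{\left(G,S \right)} = S + 5 = 5 + S$)
$x{\left(H \right)} = 2 \sqrt{H}$ ($x{\left(H \right)} = 2 \sqrt{\left(5 + H\right) - 5} = 2 \sqrt{H}$)
$- (x{\left(1 \right)} + \left(-2\right)^{3}) + 124 \cdot 79 = - (2 \sqrt{1} + \left(-2\right)^{3}) + 124 \cdot 79 = - (2 \cdot 1 - 8) + 9796 = - (2 - 8) + 9796 = \left(-1\right) \left(-6\right) + 9796 = 6 + 9796 = 9802$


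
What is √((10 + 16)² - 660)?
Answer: 4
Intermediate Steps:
√((10 + 16)² - 660) = √(26² - 660) = √(676 - 660) = √16 = 4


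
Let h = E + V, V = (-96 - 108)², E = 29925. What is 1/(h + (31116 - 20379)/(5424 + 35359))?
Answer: 40783/2917667340 ≈ 1.3978e-5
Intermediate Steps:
V = 41616 (V = (-204)² = 41616)
h = 71541 (h = 29925 + 41616 = 71541)
1/(h + (31116 - 20379)/(5424 + 35359)) = 1/(71541 + (31116 - 20379)/(5424 + 35359)) = 1/(71541 + 10737/40783) = 1/(2917667340/40783) = 40783/2917667340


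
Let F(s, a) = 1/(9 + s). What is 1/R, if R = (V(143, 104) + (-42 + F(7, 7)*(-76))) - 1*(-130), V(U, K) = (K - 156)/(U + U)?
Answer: 44/3655 ≈ 0.012038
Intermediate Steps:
V(U, K) = (-156 + K)/(2*U) (V(U, K) = (-156 + K)/((2*U)) = (-156 + K)*(1/(2*U)) = (-156 + K)/(2*U))
R = 3655/44 (R = ((1/2)*(-156 + 104)/143 + (-42 - 76/(9 + 7))) - 1*(-130) = ((1/2)*(1/143)*(-52) + (-42 - 76/16)) + 130 = (-2/11 + (-42 + (1/16)*(-76))) + 130 = (-2/11 + (-42 - 19/4)) + 130 = (-2/11 - 187/4) + 130 = -2065/44 + 130 = 3655/44 ≈ 83.068)
1/R = 1/(3655/44) = 44/3655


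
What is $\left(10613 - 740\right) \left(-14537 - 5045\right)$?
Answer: $-193333086$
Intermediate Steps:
$\left(10613 - 740\right) \left(-14537 - 5045\right) = \left(10613 - 740\right) \left(-19582\right) = 9873 \left(-19582\right) = -193333086$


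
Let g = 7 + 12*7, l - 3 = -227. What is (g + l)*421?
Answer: -55993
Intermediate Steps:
l = -224 (l = 3 - 227 = -224)
g = 91 (g = 7 + 84 = 91)
(g + l)*421 = (91 - 224)*421 = -133*421 = -55993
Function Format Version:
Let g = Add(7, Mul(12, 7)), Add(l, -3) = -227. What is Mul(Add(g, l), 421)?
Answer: -55993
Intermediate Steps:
l = -224 (l = Add(3, -227) = -224)
g = 91 (g = Add(7, 84) = 91)
Mul(Add(g, l), 421) = Mul(Add(91, -224), 421) = Mul(-133, 421) = -55993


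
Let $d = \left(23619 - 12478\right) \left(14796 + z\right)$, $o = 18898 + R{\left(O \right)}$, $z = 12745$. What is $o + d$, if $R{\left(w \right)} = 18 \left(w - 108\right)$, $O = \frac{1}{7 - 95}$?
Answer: $\frac{13501454331}{44} \approx 3.0685 \cdot 10^{8}$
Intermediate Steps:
$O = - \frac{1}{88}$ ($O = \frac{1}{-88} = - \frac{1}{88} \approx -0.011364$)
$R{\left(w \right)} = -1944 + 18 w$ ($R{\left(w \right)} = 18 \left(-108 + w\right) = -1944 + 18 w$)
$o = \frac{745967}{44}$ ($o = 18898 + \left(-1944 + 18 \left(- \frac{1}{88}\right)\right) = 18898 - \frac{85545}{44} = \frac{745967}{44} \approx 16954.0$)
$d = 306834281$ ($d = \left(23619 - 12478\right) \left(14796 + 12745\right) = 11141 \cdot 27541 = 306834281$)
$o + d = \frac{745967}{44} + 306834281 = \frac{13501454331}{44}$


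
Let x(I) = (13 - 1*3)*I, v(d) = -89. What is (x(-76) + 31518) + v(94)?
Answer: 30669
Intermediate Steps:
x(I) = 10*I (x(I) = (13 - 3)*I = 10*I)
(x(-76) + 31518) + v(94) = (10*(-76) + 31518) - 89 = (-760 + 31518) - 89 = 30758 - 89 = 30669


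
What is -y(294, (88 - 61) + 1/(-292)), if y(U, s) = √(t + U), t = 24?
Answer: -√318 ≈ -17.833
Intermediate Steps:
y(U, s) = √(24 + U)
-y(294, (88 - 61) + 1/(-292)) = -√(24 + 294) = -√318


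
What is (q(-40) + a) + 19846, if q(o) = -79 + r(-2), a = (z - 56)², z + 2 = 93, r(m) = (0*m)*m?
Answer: 20992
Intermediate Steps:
r(m) = 0 (r(m) = 0*m = 0)
z = 91 (z = -2 + 93 = 91)
a = 1225 (a = (91 - 56)² = 35² = 1225)
q(o) = -79 (q(o) = -79 + 0 = -79)
(q(-40) + a) + 19846 = (-79 + 1225) + 19846 = 1146 + 19846 = 20992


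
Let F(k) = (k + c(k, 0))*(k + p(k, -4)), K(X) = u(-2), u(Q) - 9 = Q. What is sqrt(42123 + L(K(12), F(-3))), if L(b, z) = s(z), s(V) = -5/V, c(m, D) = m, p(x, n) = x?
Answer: sqrt(1516423)/6 ≈ 205.24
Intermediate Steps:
u(Q) = 9 + Q
K(X) = 7 (K(X) = 9 - 2 = 7)
F(k) = 4*k**2 (F(k) = (k + k)*(k + k) = (2*k)*(2*k) = 4*k**2)
L(b, z) = -5/z
sqrt(42123 + L(K(12), F(-3))) = sqrt(42123 - 5/(4*(-3)**2)) = sqrt(42123 - 5/(4*9)) = sqrt(42123 - 5/36) = sqrt(1516423/36) = sqrt(1516423)/6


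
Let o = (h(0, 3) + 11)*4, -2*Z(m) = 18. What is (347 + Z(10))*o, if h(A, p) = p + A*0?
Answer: 18928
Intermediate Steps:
h(A, p) = p (h(A, p) = p + 0 = p)
Z(m) = -9 (Z(m) = -1/2*18 = -9)
o = 56 (o = (3 + 11)*4 = 14*4 = 56)
(347 + Z(10))*o = (347 - 9)*56 = 338*56 = 18928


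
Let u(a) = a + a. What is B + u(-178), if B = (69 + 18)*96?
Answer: 7996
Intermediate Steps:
u(a) = 2*a
B = 8352 (B = 87*96 = 8352)
B + u(-178) = 8352 + 2*(-178) = 8352 - 356 = 7996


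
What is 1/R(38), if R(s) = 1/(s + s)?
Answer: 76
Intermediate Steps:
R(s) = 1/(2*s)
1/R(38) = 1/((½)/38) = 1/((½)*(1/38)) = 1/(1/76) = 76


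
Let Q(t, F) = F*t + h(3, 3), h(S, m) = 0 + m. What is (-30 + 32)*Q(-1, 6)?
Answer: -6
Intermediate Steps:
h(S, m) = m
Q(t, F) = 3 + F*t (Q(t, F) = F*t + 3 = 3 + F*t)
(-30 + 32)*Q(-1, 6) = (-30 + 32)*(3 + 6*(-1)) = 2*(3 - 6) = 2*(-3) = -6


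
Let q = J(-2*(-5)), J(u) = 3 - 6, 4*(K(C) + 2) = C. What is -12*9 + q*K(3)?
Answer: -417/4 ≈ -104.25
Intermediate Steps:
K(C) = -2 + C/4
J(u) = -3
q = -3
-12*9 + q*K(3) = -12*9 - 3*(-2 + (¼)*3) = -108 - 3*(-2 + ¾) = -108 - 3*(-5/4) = -108 + 15/4 = -417/4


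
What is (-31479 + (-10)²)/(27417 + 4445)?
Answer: -31379/31862 ≈ -0.98484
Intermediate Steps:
(-31479 + (-10)²)/(27417 + 4445) = (-31479 + 100)/31862 = -31379*1/31862 = -31379/31862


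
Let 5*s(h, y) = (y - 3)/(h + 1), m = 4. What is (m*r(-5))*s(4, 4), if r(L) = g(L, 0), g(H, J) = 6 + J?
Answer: 24/25 ≈ 0.96000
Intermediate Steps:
s(h, y) = (-3 + y)/(5*(1 + h)) (s(h, y) = ((y - 3)/(h + 1))/5 = ((-3 + y)/(1 + h))/5 = (-3 + y)/(5*(1 + h)))
r(L) = 6 (r(L) = 6 + 0 = 6)
(m*r(-5))*s(4, 4) = (4*6)*((-3 + 4)/(5*(1 + 4))) = 24*((⅕)*1/5) = 24*((⅕)*(⅕)*1) = 24*(1/25) = 24/25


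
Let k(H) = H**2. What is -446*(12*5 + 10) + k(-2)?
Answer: -31216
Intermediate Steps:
-446*(12*5 + 10) + k(-2) = -446*(12*5 + 10) + (-2)**2 = -446*(60 + 10) + 4 = -446*70 + 4 = -31220 + 4 = -31216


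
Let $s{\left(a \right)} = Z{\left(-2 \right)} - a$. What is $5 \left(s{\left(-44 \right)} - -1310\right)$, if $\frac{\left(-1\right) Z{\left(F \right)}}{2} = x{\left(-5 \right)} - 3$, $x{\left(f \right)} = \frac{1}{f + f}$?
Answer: $6801$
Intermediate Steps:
$x{\left(f \right)} = \frac{1}{2 f}$
$Z{\left(F \right)} = \frac{31}{5}$ ($Z{\left(F \right)} = - 2 \left(\frac{1}{2 \left(-5\right)} - 3\right) = - 2 \left(\frac{1}{2} \left(- \frac{1}{5}\right) - 3\right) = - 2 \left(- \frac{1}{10} - 3\right) = \left(-2\right) \left(- \frac{31}{10}\right) = \frac{31}{5}$)
$s{\left(a \right)} = \frac{31}{5} - a$
$5 \left(s{\left(-44 \right)} - -1310\right) = 5 \left(\left(\frac{31}{5} - -44\right) - -1310\right) = 5 \left(\left(\frac{31}{5} + 44\right) + 1310\right) = 5 \left(\frac{251}{5} + 1310\right) = 5 \cdot \frac{6801}{5} = 6801$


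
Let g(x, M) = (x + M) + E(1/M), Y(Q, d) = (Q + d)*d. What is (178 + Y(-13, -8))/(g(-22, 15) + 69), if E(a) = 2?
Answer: 173/32 ≈ 5.4063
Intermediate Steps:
Y(Q, d) = d*(Q + d)
g(x, M) = 2 + M + x (g(x, M) = (x + M) + 2 = (M + x) + 2 = 2 + M + x)
(178 + Y(-13, -8))/(g(-22, 15) + 69) = (178 - 8*(-13 - 8))/((2 + 15 - 22) + 69) = (178 - 8*(-21))/(-5 + 69) = (178 + 168)/64 = 346*(1/64) = 173/32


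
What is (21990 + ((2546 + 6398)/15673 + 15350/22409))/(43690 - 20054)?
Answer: 1930921624519/2075336862613 ≈ 0.93041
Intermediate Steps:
(21990 + ((2546 + 6398)/15673 + 15350/22409))/(43690 - 20054) = (21990 + (8944*(1/15673) + 15350*(1/22409)))/23636 = (21990 + (8944/15673 + 15350/22409))*(1/23636) = (21990 + 441006646/351216257)*(1/23636) = (7723686498076/351216257)*(1/23636) = 1930921624519/2075336862613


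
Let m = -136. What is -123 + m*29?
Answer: -4067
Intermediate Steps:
-123 + m*29 = -123 - 136*29 = -123 - 3944 = -4067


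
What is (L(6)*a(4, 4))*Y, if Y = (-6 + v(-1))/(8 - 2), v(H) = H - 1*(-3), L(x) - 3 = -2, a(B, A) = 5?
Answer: -10/3 ≈ -3.3333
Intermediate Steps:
L(x) = 1 (L(x) = 3 - 2 = 1)
v(H) = 3 + H (v(H) = H + 3 = 3 + H)
Y = -2/3 (Y = (-6 + (3 - 1))/(8 - 2) = (-6 + 2)/6 = -4*1/6 = -2/3 ≈ -0.66667)
(L(6)*a(4, 4))*Y = (1*5)*(-2/3) = 5*(-2/3) = -10/3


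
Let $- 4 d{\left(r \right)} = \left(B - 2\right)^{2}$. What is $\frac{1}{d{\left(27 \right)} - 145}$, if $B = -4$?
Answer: $- \frac{1}{154} \approx -0.0064935$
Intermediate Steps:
$d{\left(r \right)} = -9$ ($d{\left(r \right)} = - \frac{\left(-4 - 2\right)^{2}}{4} = - \frac{\left(-6\right)^{2}}{4} = \left(- \frac{1}{4}\right) 36 = -9$)
$\frac{1}{d{\left(27 \right)} - 145} = \frac{1}{-9 - 145} = \frac{1}{-154} = - \frac{1}{154}$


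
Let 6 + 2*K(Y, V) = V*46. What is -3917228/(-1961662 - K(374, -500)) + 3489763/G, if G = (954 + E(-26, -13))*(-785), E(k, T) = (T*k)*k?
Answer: 30895330581637/11992873300710 ≈ 2.5761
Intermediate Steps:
E(k, T) = T*k²
K(Y, V) = -3 + 23*V (K(Y, V) = -3 + (V*46)/2 = -3 + (46*V)/2 = -3 + 23*V)
G = 6149690 (G = (954 - 13*(-26)²)*(-785) = (954 - 13*676)*(-785) = (954 - 8788)*(-785) = -7834*(-785) = 6149690)
-3917228/(-1961662 - K(374, -500)) + 3489763/G = -3917228/(-1961662 - (-3 + 23*(-500))) + 3489763/6149690 = -3917228/(-1961662 - (-3 - 11500)) + 3489763*(1/6149690) = -3917228/(-1961662 - 1*(-11503)) + 3489763/6149690 = -3917228/(-1961662 + 11503) + 3489763/6149690 = -3917228/(-1950159) + 3489763/6149690 = -3917228*(-1/1950159) + 3489763/6149690 = 3917228/1950159 + 3489763/6149690 = 30895330581637/11992873300710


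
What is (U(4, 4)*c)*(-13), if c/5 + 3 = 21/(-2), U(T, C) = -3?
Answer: -5265/2 ≈ -2632.5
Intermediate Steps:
c = -135/2 (c = -15 + 5*(21/(-2)) = -15 + 5*(21*(-1/2)) = -15 + 5*(-21/2) = -15 - 105/2 = -135/2 ≈ -67.500)
(U(4, 4)*c)*(-13) = -3*(-135/2)*(-13) = (405/2)*(-13) = -5265/2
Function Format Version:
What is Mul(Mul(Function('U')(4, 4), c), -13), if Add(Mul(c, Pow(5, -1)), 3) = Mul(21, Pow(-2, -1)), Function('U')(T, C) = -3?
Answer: Rational(-5265, 2) ≈ -2632.5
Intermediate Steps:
c = Rational(-135, 2) (c = Add(-15, Mul(5, Mul(21, Pow(-2, -1)))) = Add(-15, Mul(5, Mul(21, Rational(-1, 2)))) = Add(-15, Mul(5, Rational(-21, 2))) = Add(-15, Rational(-105, 2)) = Rational(-135, 2) ≈ -67.500)
Mul(Mul(Function('U')(4, 4), c), -13) = Mul(Mul(-3, Rational(-135, 2)), -13) = Mul(Rational(405, 2), -13) = Rational(-5265, 2)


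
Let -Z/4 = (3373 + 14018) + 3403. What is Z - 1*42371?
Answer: -125547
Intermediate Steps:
Z = -83176 (Z = -4*((3373 + 14018) + 3403) = -4*(17391 + 3403) = -4*20794 = -83176)
Z - 1*42371 = -83176 - 1*42371 = -83176 - 42371 = -125547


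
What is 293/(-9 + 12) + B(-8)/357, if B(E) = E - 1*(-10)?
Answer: 11623/119 ≈ 97.672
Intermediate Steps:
B(E) = 10 + E (B(E) = E + 10 = 10 + E)
293/(-9 + 12) + B(-8)/357 = 293/(-9 + 12) + (10 - 8)/357 = 293/3 + 2*(1/357) = 293*(⅓) + 2/357 = 293/3 + 2/357 = 11623/119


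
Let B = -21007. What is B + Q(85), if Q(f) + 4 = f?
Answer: -20926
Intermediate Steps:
Q(f) = -4 + f
B + Q(85) = -21007 + (-4 + 85) = -21007 + 81 = -20926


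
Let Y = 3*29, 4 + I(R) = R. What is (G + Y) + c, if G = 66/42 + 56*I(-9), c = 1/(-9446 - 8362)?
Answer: -11386945/17808 ≈ -639.43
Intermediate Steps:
I(R) = -4 + R
c = -1/17808 (c = 1/(-17808) = -1/17808 ≈ -5.6155e-5)
G = -5085/7 (G = 66/42 + 56*(-4 - 9) = 66*(1/42) + 56*(-13) = 11/7 - 728 = -5085/7 ≈ -726.43)
Y = 87
(G + Y) + c = (-5085/7 + 87) - 1/17808 = -4476/7 - 1/17808 = -11386945/17808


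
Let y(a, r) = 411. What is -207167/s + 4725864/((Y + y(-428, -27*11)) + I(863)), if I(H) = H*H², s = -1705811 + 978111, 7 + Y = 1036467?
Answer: 68403716234653/234236630674300 ≈ 0.29203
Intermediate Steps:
Y = 1036460 (Y = -7 + 1036467 = 1036460)
s = -727700
I(H) = H³
-207167/s + 4725864/((Y + y(-428, -27*11)) + I(863)) = -207167/(-727700) + 4725864/((1036460 + 411) + 863³) = -207167*(-1/727700) + 4725864/(1036871 + 642735647) = 207167/727700 + 4725864/643772518 = 207167/727700 + 4725864*(1/643772518) = 207167/727700 + 2362932/321886259 = 68403716234653/234236630674300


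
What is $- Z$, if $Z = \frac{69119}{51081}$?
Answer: $- \frac{69119}{51081} \approx -1.3531$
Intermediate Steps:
$Z = \frac{69119}{51081}$ ($Z = 69119 \cdot \frac{1}{51081} = \frac{69119}{51081} \approx 1.3531$)
$- Z = \left(-1\right) \frac{69119}{51081} = - \frac{69119}{51081}$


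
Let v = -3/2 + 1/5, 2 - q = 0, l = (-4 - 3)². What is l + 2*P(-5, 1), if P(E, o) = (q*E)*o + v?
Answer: 132/5 ≈ 26.400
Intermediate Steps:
l = 49 (l = (-7)² = 49)
q = 2 (q = 2 - 1*0 = 2 + 0 = 2)
v = -13/10 (v = -3*½ + 1*(⅕) = -3/2 + ⅕ = -13/10 ≈ -1.3000)
P(E, o) = -13/10 + 2*E*o (P(E, o) = (2*E)*o - 13/10 = 2*E*o - 13/10 = -13/10 + 2*E*o)
l + 2*P(-5, 1) = 49 + 2*(-13/10 + 2*(-5)*1) = 49 + 2*(-13/10 - 10) = 49 + 2*(-113/10) = 49 - 113/5 = 132/5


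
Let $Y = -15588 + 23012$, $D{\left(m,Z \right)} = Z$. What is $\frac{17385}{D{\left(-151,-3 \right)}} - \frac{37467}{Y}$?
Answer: $- \frac{43059547}{7424} \approx -5800.0$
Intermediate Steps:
$Y = 7424$
$\frac{17385}{D{\left(-151,-3 \right)}} - \frac{37467}{Y} = \frac{17385}{-3} - \frac{37467}{7424} = 17385 \left(- \frac{1}{3}\right) - \frac{37467}{7424} = -5795 - \frac{37467}{7424} = - \frac{43059547}{7424}$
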